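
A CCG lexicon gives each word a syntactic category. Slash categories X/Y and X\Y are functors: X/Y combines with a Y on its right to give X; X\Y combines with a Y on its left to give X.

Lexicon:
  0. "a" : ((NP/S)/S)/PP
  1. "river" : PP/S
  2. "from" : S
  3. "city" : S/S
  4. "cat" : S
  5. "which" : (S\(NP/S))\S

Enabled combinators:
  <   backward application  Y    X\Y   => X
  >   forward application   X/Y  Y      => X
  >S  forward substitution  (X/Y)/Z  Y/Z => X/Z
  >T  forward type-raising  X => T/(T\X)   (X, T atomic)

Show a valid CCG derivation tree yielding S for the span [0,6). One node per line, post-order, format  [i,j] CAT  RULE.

[0,6] S   <
  [0,4] NP/S   >S
    [0,3] (NP/S)/S   >
      [0,1] "a" : ((NP/S)/S)/PP
      [1,3] PP   >
        [1,2] "river" : PP/S
        [2,3] "from" : S
    [3,4] "city" : S/S
  [4,6] S\(NP/S)   <
    [4,5] "cat" : S
    [5,6] "which" : (S\(NP/S))\S

[0,1] ((NP/S)/S)/PP  lex  "a"
[1,2] PP/S  lex  "river"
[2,3] S  lex  "from"
[1,3] PP  >  k=2
[0,3] (NP/S)/S  >  k=1
[3,4] S/S  lex  "city"
[0,4] NP/S  >S  k=3
[4,5] S  lex  "cat"
[5,6] (S\(NP/S))\S  lex  "which"
[4,6] S\(NP/S)  <  k=5
[0,6] S  <  k=4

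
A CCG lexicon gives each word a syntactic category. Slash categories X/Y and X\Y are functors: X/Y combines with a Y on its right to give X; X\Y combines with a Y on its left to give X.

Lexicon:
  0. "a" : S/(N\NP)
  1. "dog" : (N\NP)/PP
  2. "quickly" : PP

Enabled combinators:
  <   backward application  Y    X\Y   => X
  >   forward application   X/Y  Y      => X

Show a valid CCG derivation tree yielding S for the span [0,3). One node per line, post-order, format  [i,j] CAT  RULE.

[0,3] S   >
  [0,1] "a" : S/(N\NP)
  [1,3] N\NP   >
    [1,2] "dog" : (N\NP)/PP
    [2,3] "quickly" : PP

[0,1] S/(N\NP)  lex  "a"
[1,2] (N\NP)/PP  lex  "dog"
[2,3] PP  lex  "quickly"
[1,3] N\NP  >  k=2
[0,3] S  >  k=1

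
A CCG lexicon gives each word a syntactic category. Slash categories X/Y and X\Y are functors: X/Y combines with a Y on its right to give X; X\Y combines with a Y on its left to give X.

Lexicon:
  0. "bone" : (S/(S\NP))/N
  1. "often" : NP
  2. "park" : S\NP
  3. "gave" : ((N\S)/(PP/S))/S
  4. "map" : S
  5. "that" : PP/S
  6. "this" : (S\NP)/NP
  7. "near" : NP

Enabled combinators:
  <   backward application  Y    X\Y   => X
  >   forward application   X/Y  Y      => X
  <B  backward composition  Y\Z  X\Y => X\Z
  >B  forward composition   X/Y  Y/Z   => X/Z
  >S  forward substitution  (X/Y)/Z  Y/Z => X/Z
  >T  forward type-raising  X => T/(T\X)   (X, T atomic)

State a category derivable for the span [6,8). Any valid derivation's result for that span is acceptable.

[0,8] S   >
  [0,6] S/(S\NP)   >
    [0,1] "bone" : (S/(S\NP))/N
    [1,6] N   <
      [1,3] S   >
        [1,2] S/(S\NP)   >T
          [1,2] "often" : NP
        [2,3] "park" : S\NP
      [3,6] N\S   >
        [3,5] (N\S)/(PP/S)   >
          [3,4] "gave" : ((N\S)/(PP/S))/S
          [4,5] "map" : S
        [5,6] "that" : PP/S
  [6,8] S\NP   >
    [6,7] "this" : (S\NP)/NP
    [7,8] "near" : NP

S\NP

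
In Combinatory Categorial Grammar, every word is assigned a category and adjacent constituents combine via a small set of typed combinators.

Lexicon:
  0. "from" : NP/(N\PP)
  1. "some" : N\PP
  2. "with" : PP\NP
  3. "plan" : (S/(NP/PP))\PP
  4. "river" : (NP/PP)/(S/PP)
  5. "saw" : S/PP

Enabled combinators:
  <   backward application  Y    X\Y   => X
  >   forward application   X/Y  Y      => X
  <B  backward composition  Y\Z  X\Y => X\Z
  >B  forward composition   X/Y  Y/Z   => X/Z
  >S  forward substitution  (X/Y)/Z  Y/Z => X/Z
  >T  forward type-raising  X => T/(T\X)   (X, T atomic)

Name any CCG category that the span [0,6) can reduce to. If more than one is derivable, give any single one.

[0,6] S   >
  [0,4] S/(NP/PP)   <
    [0,3] PP   <
      [0,2] NP   >
        [0,1] "from" : NP/(N\PP)
        [1,2] "some" : N\PP
      [2,3] "with" : PP\NP
    [3,4] "plan" : (S/(NP/PP))\PP
  [4,6] NP/PP   >
    [4,5] "river" : (NP/PP)/(S/PP)
    [5,6] "saw" : S/PP

S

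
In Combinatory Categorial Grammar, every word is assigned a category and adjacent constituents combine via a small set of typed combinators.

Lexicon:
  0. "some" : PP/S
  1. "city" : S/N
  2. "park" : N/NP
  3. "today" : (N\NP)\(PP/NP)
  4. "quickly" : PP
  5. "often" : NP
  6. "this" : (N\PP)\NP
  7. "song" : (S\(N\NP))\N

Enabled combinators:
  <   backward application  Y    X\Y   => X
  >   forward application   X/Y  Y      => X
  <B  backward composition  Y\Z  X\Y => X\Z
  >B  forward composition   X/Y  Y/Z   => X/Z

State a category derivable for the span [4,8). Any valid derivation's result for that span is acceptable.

[0,8] S   <
  [0,4] N\NP   <
    [0,3] PP/NP   >B
      [0,2] PP/N   >B
        [0,1] "some" : PP/S
        [1,2] "city" : S/N
      [2,3] "park" : N/NP
    [3,4] "today" : (N\NP)\(PP/NP)
  [4,8] S\(N\NP)   <
    [4,7] N   <
      [4,5] "quickly" : PP
      [5,7] N\PP   <
        [5,6] "often" : NP
        [6,7] "this" : (N\PP)\NP
    [7,8] "song" : (S\(N\NP))\N

S\(N\NP)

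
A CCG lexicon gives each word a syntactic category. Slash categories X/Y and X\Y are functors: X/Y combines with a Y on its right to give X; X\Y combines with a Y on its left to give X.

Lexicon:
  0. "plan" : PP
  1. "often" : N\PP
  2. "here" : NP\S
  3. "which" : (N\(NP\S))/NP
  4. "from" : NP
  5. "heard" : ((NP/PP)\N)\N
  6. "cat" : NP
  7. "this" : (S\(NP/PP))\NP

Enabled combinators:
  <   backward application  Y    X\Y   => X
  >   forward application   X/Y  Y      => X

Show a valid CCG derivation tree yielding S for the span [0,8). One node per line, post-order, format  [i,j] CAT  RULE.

[0,8] S   <
  [0,6] NP/PP   <
    [0,2] N   <
      [0,1] "plan" : PP
      [1,2] "often" : N\PP
    [2,6] (NP/PP)\N   <
      [2,5] N   <
        [2,3] "here" : NP\S
        [3,5] N\(NP\S)   >
          [3,4] "which" : (N\(NP\S))/NP
          [4,5] "from" : NP
      [5,6] "heard" : ((NP/PP)\N)\N
  [6,8] S\(NP/PP)   <
    [6,7] "cat" : NP
    [7,8] "this" : (S\(NP/PP))\NP

[0,1] PP  lex  "plan"
[1,2] N\PP  lex  "often"
[0,2] N  <  k=1
[2,3] NP\S  lex  "here"
[3,4] (N\(NP\S))/NP  lex  "which"
[4,5] NP  lex  "from"
[3,5] N\(NP\S)  >  k=4
[2,5] N  <  k=3
[5,6] ((NP/PP)\N)\N  lex  "heard"
[2,6] (NP/PP)\N  <  k=5
[0,6] NP/PP  <  k=2
[6,7] NP  lex  "cat"
[7,8] (S\(NP/PP))\NP  lex  "this"
[6,8] S\(NP/PP)  <  k=7
[0,8] S  <  k=6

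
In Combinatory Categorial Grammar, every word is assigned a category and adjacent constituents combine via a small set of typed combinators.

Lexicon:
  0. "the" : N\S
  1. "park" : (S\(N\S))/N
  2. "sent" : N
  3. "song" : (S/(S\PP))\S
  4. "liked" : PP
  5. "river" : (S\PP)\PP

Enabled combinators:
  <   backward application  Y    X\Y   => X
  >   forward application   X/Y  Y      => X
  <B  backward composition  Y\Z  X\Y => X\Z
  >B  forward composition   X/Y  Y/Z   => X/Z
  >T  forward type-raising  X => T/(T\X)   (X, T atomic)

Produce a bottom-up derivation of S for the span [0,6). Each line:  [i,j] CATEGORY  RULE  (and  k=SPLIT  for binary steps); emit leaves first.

[0,1] N\S  lex  "the"
[1,2] (S\(N\S))/N  lex  "park"
[2,3] N  lex  "sent"
[1,3] S\(N\S)  >  k=2
[0,3] S  <  k=1
[3,4] (S/(S\PP))\S  lex  "song"
[0,4] S/(S\PP)  <  k=3
[4,5] PP  lex  "liked"
[5,6] (S\PP)\PP  lex  "river"
[4,6] S\PP  <  k=5
[0,6] S  >  k=4

[0,6] S   >
  [0,4] S/(S\PP)   <
    [0,3] S   <
      [0,1] "the" : N\S
      [1,3] S\(N\S)   >
        [1,2] "park" : (S\(N\S))/N
        [2,3] "sent" : N
    [3,4] "song" : (S/(S\PP))\S
  [4,6] S\PP   <
    [4,5] "liked" : PP
    [5,6] "river" : (S\PP)\PP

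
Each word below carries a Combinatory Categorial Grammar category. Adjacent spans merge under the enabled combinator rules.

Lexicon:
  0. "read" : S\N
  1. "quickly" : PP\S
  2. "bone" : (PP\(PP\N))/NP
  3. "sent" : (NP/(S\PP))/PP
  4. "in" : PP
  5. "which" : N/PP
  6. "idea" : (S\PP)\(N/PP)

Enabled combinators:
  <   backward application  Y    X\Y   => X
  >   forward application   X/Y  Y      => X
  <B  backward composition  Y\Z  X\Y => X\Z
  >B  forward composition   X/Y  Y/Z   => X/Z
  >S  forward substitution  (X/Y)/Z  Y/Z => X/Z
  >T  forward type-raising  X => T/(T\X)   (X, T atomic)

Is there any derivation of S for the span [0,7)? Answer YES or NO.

NO

S\N PP\S (PP\(PP\N))/NP (NP/(S\PP))/PP PP N/PP (S\PP)\(N/PP)
CKY chart[0,7] = {N/(N\PP), NP/(NP\PP), PP, PP/(PP\PP), S/(S\PP)}; S ∉ chart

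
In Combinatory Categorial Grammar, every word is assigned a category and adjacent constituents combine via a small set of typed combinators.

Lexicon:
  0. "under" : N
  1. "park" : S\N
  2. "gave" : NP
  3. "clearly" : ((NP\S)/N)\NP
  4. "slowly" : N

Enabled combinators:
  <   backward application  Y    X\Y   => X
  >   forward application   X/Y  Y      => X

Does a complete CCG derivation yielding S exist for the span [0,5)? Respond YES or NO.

N S\N NP ((NP\S)/N)\NP N
CKY chart[0,5] = {NP}; S ∉ chart

NO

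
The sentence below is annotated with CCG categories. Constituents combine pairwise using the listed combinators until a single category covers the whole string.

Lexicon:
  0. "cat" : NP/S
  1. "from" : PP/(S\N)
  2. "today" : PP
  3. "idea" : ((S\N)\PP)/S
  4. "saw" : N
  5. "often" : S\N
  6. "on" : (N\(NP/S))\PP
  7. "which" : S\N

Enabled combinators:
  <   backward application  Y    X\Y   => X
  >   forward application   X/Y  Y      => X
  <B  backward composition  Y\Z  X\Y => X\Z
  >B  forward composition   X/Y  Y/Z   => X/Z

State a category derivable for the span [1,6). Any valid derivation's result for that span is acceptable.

PP

[0,8] S   <
  [0,7] N   <
    [0,1] "cat" : NP/S
    [1,7] N\(NP/S)   <
      [1,6] PP   >
        [1,2] "from" : PP/(S\N)
        [2,6] S\N   <
          [2,3] "today" : PP
          [3,6] (S\N)\PP   >
            [3,4] "idea" : ((S\N)\PP)/S
            [4,6] S   <
              [4,5] "saw" : N
              [5,6] "often" : S\N
      [6,7] "on" : (N\(NP/S))\PP
  [7,8] "which" : S\N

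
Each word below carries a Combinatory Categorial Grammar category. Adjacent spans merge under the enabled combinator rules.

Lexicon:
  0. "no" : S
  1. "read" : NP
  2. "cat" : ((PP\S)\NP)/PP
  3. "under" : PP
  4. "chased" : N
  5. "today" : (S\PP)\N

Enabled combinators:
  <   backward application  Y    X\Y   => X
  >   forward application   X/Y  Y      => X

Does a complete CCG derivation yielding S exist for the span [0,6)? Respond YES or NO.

YES

[0,6] S   <
  [0,4] PP   <
    [0,1] "no" : S
    [1,4] PP\S   <
      [1,2] "read" : NP
      [2,4] (PP\S)\NP   >
        [2,3] "cat" : ((PP\S)\NP)/PP
        [3,4] "under" : PP
  [4,6] S\PP   <
    [4,5] "chased" : N
    [5,6] "today" : (S\PP)\N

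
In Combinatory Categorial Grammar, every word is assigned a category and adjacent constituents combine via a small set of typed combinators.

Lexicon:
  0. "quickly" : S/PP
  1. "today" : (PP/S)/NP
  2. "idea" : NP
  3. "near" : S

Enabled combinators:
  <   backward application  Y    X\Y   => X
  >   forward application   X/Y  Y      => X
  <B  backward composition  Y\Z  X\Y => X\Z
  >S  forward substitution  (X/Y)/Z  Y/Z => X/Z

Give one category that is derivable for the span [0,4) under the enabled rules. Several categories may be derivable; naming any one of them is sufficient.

[0,4] S   >
  [0,1] "quickly" : S/PP
  [1,4] PP   >
    [1,3] PP/S   >
      [1,2] "today" : (PP/S)/NP
      [2,3] "idea" : NP
    [3,4] "near" : S

S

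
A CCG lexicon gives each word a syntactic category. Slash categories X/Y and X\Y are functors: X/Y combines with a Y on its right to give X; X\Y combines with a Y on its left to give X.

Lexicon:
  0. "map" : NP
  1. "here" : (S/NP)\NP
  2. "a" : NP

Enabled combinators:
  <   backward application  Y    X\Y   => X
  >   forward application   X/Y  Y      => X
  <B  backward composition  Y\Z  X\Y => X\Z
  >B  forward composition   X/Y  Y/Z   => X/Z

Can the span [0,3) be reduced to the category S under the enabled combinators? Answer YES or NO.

[0,3] S   >
  [0,2] S/NP   <
    [0,1] "map" : NP
    [1,2] "here" : (S/NP)\NP
  [2,3] "a" : NP

YES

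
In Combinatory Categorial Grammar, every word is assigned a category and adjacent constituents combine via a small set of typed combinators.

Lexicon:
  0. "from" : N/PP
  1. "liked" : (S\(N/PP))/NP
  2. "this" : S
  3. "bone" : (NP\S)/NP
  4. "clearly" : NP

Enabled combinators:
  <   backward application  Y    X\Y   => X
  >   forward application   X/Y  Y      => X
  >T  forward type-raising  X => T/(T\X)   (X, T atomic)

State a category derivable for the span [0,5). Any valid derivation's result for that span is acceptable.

[0,5] S   <
  [0,1] "from" : N/PP
  [1,5] S\(N/PP)   >
    [1,2] "liked" : (S\(N/PP))/NP
    [2,5] NP   >
      [2,3] NP/(NP\S)   >T
        [2,3] "this" : S
      [3,5] NP\S   >
        [3,4] "bone" : (NP\S)/NP
        [4,5] "clearly" : NP

S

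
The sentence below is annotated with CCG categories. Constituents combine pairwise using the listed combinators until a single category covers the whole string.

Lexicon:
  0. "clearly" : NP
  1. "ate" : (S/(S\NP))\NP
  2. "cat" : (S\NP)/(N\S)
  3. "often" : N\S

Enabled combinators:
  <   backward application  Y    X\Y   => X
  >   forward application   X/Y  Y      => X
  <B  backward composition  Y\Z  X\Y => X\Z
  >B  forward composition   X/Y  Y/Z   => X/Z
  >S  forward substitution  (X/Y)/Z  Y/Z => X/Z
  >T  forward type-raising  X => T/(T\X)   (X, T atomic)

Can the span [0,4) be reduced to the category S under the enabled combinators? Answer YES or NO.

YES

[0,4] S   >
  [0,2] S/(S\NP)   <
    [0,1] "clearly" : NP
    [1,2] "ate" : (S/(S\NP))\NP
  [2,4] S\NP   >
    [2,3] "cat" : (S\NP)/(N\S)
    [3,4] "often" : N\S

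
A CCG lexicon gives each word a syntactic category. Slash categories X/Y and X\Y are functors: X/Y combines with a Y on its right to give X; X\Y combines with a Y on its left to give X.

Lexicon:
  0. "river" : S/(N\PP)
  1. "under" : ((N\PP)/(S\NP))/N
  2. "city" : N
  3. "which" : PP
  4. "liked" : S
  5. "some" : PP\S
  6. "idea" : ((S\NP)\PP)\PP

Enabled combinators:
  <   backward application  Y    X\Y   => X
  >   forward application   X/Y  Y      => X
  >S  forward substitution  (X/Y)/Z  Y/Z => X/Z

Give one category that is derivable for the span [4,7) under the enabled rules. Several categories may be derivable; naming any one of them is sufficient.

(S\NP)\PP

[0,7] S   >
  [0,1] "river" : S/(N\PP)
  [1,7] N\PP   >
    [1,3] (N\PP)/(S\NP)   >
      [1,2] "under" : ((N\PP)/(S\NP))/N
      [2,3] "city" : N
    [3,7] S\NP   <
      [3,4] "which" : PP
      [4,7] (S\NP)\PP   <
        [4,6] PP   <
          [4,5] "liked" : S
          [5,6] "some" : PP\S
        [6,7] "idea" : ((S\NP)\PP)\PP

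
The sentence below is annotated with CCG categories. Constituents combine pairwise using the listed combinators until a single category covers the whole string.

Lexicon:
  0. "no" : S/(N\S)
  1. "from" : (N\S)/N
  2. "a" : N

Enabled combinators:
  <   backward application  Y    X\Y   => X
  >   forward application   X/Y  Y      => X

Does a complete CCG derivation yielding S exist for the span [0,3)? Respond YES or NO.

YES

[0,3] S   >
  [0,1] "no" : S/(N\S)
  [1,3] N\S   >
    [1,2] "from" : (N\S)/N
    [2,3] "a" : N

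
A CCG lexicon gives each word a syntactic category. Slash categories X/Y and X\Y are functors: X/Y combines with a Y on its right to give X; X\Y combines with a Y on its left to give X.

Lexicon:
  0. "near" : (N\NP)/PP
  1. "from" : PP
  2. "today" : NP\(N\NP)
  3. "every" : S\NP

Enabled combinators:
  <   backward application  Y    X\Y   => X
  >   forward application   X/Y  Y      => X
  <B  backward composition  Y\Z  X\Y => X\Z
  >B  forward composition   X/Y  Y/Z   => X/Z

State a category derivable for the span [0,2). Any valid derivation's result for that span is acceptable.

[0,4] S   <
  [0,3] NP   <
    [0,2] N\NP   >
      [0,1] "near" : (N\NP)/PP
      [1,2] "from" : PP
    [2,3] "today" : NP\(N\NP)
  [3,4] "every" : S\NP

N\NP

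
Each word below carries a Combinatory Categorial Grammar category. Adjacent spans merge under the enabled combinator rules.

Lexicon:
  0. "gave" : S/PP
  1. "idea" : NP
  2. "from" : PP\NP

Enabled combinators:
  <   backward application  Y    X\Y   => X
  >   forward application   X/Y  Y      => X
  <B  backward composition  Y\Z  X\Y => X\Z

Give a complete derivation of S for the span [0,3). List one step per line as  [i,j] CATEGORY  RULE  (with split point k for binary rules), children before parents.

[0,3] S   >
  [0,1] "gave" : S/PP
  [1,3] PP   <
    [1,2] "idea" : NP
    [2,3] "from" : PP\NP

[0,1] S/PP  lex  "gave"
[1,2] NP  lex  "idea"
[2,3] PP\NP  lex  "from"
[1,3] PP  <  k=2
[0,3] S  >  k=1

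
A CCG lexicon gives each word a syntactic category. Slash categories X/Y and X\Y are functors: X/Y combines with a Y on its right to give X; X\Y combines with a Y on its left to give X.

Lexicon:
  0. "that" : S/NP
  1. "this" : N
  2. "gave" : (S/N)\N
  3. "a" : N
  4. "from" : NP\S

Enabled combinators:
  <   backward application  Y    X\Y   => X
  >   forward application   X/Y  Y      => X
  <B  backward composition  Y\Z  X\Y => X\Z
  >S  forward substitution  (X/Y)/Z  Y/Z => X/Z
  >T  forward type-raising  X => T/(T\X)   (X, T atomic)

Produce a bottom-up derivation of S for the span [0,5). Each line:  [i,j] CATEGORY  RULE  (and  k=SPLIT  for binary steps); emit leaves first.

[0,1] S/NP  lex  "that"
[1,2] N  lex  "this"
[2,3] (S/N)\N  lex  "gave"
[1,3] S/N  <  k=2
[3,4] N  lex  "a"
[1,4] S  >  k=3
[4,5] NP\S  lex  "from"
[1,5] NP  <  k=4
[0,5] S  >  k=1

[0,5] S   >
  [0,1] "that" : S/NP
  [1,5] NP   <
    [1,4] S   >
      [1,3] S/N   <
        [1,2] "this" : N
        [2,3] "gave" : (S/N)\N
      [3,4] "a" : N
    [4,5] "from" : NP\S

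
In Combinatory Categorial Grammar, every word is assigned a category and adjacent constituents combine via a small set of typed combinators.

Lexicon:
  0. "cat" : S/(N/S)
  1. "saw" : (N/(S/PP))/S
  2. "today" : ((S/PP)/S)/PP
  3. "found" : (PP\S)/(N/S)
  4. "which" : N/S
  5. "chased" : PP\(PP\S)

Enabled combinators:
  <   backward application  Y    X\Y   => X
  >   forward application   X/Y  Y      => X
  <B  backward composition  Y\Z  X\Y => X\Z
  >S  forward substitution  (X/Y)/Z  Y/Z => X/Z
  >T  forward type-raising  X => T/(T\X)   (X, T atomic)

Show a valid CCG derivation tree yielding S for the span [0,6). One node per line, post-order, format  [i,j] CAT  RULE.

[0,6] S   >
  [0,1] "cat" : S/(N/S)
  [1,6] N/S   >S
    [1,2] "saw" : (N/(S/PP))/S
    [2,6] (S/PP)/S   >
      [2,3] "today" : ((S/PP)/S)/PP
      [3,6] PP   <
        [3,5] PP\S   >
          [3,4] "found" : (PP\S)/(N/S)
          [4,5] "which" : N/S
        [5,6] "chased" : PP\(PP\S)

[0,1] S/(N/S)  lex  "cat"
[1,2] (N/(S/PP))/S  lex  "saw"
[2,3] ((S/PP)/S)/PP  lex  "today"
[3,4] (PP\S)/(N/S)  lex  "found"
[4,5] N/S  lex  "which"
[3,5] PP\S  >  k=4
[5,6] PP\(PP\S)  lex  "chased"
[3,6] PP  <  k=5
[2,6] (S/PP)/S  >  k=3
[1,6] N/S  >S  k=2
[0,6] S  >  k=1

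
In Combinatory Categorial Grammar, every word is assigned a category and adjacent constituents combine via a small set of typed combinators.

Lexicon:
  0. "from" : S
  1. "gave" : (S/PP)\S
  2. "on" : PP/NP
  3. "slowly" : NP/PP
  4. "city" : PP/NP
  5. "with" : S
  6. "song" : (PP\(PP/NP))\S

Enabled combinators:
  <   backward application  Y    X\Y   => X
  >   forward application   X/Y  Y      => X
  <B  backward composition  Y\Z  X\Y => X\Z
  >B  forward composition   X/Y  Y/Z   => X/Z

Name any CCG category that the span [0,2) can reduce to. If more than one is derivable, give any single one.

S/PP

[0,7] S   >
  [0,2] S/PP   <
    [0,1] "from" : S
    [1,2] "gave" : (S/PP)\S
  [2,7] PP   <
    [2,5] PP/NP   >B
      [2,4] PP/PP   >B
        [2,3] "on" : PP/NP
        [3,4] "slowly" : NP/PP
      [4,5] "city" : PP/NP
    [5,7] PP\(PP/NP)   <
      [5,6] "with" : S
      [6,7] "song" : (PP\(PP/NP))\S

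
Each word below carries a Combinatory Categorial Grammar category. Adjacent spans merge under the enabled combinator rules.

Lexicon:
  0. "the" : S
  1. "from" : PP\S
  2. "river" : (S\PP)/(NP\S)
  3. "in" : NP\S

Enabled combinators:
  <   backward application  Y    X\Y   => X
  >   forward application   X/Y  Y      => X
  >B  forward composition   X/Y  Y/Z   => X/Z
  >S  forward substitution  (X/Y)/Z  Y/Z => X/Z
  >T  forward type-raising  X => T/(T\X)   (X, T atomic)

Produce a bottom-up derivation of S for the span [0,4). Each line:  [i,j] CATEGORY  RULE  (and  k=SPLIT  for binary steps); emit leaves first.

[0,4] S   <
  [0,2] PP   <
    [0,1] "the" : S
    [1,2] "from" : PP\S
  [2,4] S\PP   >
    [2,3] "river" : (S\PP)/(NP\S)
    [3,4] "in" : NP\S

[0,1] S  lex  "the"
[1,2] PP\S  lex  "from"
[0,2] PP  <  k=1
[2,3] (S\PP)/(NP\S)  lex  "river"
[3,4] NP\S  lex  "in"
[2,4] S\PP  >  k=3
[0,4] S  <  k=2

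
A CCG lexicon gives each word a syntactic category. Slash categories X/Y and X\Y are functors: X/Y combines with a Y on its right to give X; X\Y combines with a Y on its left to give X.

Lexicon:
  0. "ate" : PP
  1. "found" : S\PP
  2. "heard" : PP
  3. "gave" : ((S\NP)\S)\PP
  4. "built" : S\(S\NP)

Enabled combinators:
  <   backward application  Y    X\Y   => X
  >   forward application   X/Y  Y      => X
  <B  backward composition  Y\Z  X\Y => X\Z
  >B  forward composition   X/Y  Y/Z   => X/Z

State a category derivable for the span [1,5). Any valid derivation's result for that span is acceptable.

S\PP

[0,5] S   <
  [0,1] "ate" : PP
  [1,5] S\PP   <B
    [1,2] "found" : S\PP
    [2,5] S\S   <B
      [2,4] (S\NP)\S   <
        [2,3] "heard" : PP
        [3,4] "gave" : ((S\NP)\S)\PP
      [4,5] "built" : S\(S\NP)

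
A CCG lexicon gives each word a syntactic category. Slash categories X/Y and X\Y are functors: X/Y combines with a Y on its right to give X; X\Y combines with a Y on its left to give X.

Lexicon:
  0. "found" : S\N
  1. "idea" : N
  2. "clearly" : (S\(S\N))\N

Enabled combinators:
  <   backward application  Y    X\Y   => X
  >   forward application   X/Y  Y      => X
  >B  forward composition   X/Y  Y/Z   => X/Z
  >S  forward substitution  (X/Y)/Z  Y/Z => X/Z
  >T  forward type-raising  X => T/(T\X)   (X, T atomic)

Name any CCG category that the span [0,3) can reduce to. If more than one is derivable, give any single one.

[0,3] S   <
  [0,1] "found" : S\N
  [1,3] S\(S\N)   <
    [1,2] "idea" : N
    [2,3] "clearly" : (S\(S\N))\N

S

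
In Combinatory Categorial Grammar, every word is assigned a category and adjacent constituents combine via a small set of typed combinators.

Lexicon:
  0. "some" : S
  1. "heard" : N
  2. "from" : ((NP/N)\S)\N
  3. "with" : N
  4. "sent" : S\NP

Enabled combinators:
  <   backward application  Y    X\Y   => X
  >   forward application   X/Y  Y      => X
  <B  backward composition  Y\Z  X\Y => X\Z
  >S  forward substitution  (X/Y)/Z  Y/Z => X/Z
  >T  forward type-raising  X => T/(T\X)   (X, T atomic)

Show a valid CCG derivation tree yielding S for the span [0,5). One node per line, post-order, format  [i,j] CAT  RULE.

[0,5] S   <
  [0,4] NP   >
    [0,3] NP/N   <
      [0,1] "some" : S
      [1,3] (NP/N)\S   <
        [1,2] "heard" : N
        [2,3] "from" : ((NP/N)\S)\N
    [3,4] "with" : N
  [4,5] "sent" : S\NP

[0,1] S  lex  "some"
[1,2] N  lex  "heard"
[2,3] ((NP/N)\S)\N  lex  "from"
[1,3] (NP/N)\S  <  k=2
[0,3] NP/N  <  k=1
[3,4] N  lex  "with"
[0,4] NP  >  k=3
[4,5] S\NP  lex  "sent"
[0,5] S  <  k=4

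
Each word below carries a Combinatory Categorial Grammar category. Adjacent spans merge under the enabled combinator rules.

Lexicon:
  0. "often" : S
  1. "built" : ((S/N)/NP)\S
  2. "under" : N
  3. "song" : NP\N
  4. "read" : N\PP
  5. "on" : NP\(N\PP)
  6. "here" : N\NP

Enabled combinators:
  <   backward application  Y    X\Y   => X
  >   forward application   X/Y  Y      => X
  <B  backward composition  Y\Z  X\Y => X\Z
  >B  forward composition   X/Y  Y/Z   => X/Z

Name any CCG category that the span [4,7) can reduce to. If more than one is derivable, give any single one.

N

[0,7] S   >
  [0,4] S/N   >
    [0,2] (S/N)/NP   <
      [0,1] "often" : S
      [1,2] "built" : ((S/N)/NP)\S
    [2,4] NP   <
      [2,3] "under" : N
      [3,4] "song" : NP\N
  [4,7] N   <
    [4,6] NP   <
      [4,5] "read" : N\PP
      [5,6] "on" : NP\(N\PP)
    [6,7] "here" : N\NP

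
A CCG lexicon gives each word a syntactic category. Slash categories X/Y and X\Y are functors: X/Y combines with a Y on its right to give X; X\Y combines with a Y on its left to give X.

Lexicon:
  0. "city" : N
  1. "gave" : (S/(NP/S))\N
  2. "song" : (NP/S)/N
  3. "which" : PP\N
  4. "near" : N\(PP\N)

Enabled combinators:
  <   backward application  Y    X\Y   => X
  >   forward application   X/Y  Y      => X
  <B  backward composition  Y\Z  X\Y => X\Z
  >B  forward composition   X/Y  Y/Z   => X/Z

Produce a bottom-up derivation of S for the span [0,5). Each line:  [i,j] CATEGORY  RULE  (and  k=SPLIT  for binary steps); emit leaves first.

[0,1] N  lex  "city"
[1,2] (S/(NP/S))\N  lex  "gave"
[0,2] S/(NP/S)  <  k=1
[2,3] (NP/S)/N  lex  "song"
[3,4] PP\N  lex  "which"
[4,5] N\(PP\N)  lex  "near"
[3,5] N  <  k=4
[2,5] NP/S  >  k=3
[0,5] S  >  k=2

[0,5] S   >
  [0,2] S/(NP/S)   <
    [0,1] "city" : N
    [1,2] "gave" : (S/(NP/S))\N
  [2,5] NP/S   >
    [2,3] "song" : (NP/S)/N
    [3,5] N   <
      [3,4] "which" : PP\N
      [4,5] "near" : N\(PP\N)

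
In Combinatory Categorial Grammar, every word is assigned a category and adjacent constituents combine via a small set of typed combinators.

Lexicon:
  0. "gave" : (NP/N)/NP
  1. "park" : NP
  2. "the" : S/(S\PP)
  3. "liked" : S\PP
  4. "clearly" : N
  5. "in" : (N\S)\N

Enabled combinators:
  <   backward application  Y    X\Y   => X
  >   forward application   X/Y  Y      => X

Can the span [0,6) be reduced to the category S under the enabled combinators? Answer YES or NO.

(NP/N)/NP NP S/(S\PP) S\PP N (N\S)\N
CKY chart[0,6] = {NP}; S ∉ chart

NO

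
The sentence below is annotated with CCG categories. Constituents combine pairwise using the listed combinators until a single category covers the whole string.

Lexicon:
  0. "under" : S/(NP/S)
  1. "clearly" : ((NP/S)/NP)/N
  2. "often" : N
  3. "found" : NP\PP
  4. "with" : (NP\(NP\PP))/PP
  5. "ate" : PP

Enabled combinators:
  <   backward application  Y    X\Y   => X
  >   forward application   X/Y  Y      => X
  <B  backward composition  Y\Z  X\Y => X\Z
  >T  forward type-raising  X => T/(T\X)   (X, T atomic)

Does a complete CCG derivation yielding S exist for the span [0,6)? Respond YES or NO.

[0,6] S   >
  [0,1] "under" : S/(NP/S)
  [1,6] NP/S   >
    [1,3] (NP/S)/NP   >
      [1,2] "clearly" : ((NP/S)/NP)/N
      [2,3] "often" : N
    [3,6] NP   <
      [3,4] "found" : NP\PP
      [4,6] NP\(NP\PP)   >
        [4,5] "with" : (NP\(NP\PP))/PP
        [5,6] "ate" : PP

YES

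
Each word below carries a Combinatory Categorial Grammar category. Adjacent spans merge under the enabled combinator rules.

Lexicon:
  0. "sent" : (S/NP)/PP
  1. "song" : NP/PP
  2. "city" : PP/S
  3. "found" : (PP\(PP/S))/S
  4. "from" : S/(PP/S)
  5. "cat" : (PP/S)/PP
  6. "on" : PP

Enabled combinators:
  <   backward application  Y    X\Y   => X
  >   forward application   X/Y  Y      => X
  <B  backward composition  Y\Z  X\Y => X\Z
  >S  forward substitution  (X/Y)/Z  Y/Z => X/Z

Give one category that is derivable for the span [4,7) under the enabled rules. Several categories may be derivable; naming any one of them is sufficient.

[0,7] S   >
  [0,2] S/PP   >S
    [0,1] "sent" : (S/NP)/PP
    [1,2] "song" : NP/PP
  [2,7] PP   <
    [2,3] "city" : PP/S
    [3,7] PP\(PP/S)   >
      [3,4] "found" : (PP\(PP/S))/S
      [4,7] S   >
        [4,5] "from" : S/(PP/S)
        [5,7] PP/S   >
          [5,6] "cat" : (PP/S)/PP
          [6,7] "on" : PP

S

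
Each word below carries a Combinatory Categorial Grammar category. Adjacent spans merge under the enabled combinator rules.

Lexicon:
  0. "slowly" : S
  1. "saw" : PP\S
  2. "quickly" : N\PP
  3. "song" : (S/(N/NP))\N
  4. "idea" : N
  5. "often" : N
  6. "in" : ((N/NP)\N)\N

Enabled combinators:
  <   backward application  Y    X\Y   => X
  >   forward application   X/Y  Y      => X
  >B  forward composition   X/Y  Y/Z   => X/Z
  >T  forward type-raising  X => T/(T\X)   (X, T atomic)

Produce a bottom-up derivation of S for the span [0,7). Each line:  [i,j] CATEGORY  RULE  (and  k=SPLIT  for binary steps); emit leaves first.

[0,1] S  lex  "slowly"
[1,2] PP\S  lex  "saw"
[0,2] PP  <  k=1
[2,3] N\PP  lex  "quickly"
[0,3] N  <  k=2
[3,4] (S/(N/NP))\N  lex  "song"
[0,4] S/(N/NP)  <  k=3
[4,5] N  lex  "idea"
[5,6] N  lex  "often"
[6,7] ((N/NP)\N)\N  lex  "in"
[5,7] (N/NP)\N  <  k=6
[4,7] N/NP  <  k=5
[0,7] S  >  k=4

[0,7] S   >
  [0,4] S/(N/NP)   <
    [0,3] N   <
      [0,2] PP   <
        [0,1] "slowly" : S
        [1,2] "saw" : PP\S
      [2,3] "quickly" : N\PP
    [3,4] "song" : (S/(N/NP))\N
  [4,7] N/NP   <
    [4,5] "idea" : N
    [5,7] (N/NP)\N   <
      [5,6] "often" : N
      [6,7] "in" : ((N/NP)\N)\N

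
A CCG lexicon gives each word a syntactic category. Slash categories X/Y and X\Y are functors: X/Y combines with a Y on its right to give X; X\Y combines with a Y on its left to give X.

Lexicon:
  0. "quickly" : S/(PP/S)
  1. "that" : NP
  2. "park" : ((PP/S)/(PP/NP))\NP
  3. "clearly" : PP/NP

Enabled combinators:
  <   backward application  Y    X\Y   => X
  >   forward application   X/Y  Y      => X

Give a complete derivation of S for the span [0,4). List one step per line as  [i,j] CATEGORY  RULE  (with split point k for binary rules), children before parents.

[0,4] S   >
  [0,1] "quickly" : S/(PP/S)
  [1,4] PP/S   >
    [1,3] (PP/S)/(PP/NP)   <
      [1,2] "that" : NP
      [2,3] "park" : ((PP/S)/(PP/NP))\NP
    [3,4] "clearly" : PP/NP

[0,1] S/(PP/S)  lex  "quickly"
[1,2] NP  lex  "that"
[2,3] ((PP/S)/(PP/NP))\NP  lex  "park"
[1,3] (PP/S)/(PP/NP)  <  k=2
[3,4] PP/NP  lex  "clearly"
[1,4] PP/S  >  k=3
[0,4] S  >  k=1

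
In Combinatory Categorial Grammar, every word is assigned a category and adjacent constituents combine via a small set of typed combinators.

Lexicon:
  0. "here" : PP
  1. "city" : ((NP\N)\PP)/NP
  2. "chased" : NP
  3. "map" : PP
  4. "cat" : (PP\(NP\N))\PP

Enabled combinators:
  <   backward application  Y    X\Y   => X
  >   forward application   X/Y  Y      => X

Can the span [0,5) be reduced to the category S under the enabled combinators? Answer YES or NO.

PP ((NP\N)\PP)/NP NP PP (PP\(NP\N))\PP
CKY chart[0,5] = {PP}; S ∉ chart

NO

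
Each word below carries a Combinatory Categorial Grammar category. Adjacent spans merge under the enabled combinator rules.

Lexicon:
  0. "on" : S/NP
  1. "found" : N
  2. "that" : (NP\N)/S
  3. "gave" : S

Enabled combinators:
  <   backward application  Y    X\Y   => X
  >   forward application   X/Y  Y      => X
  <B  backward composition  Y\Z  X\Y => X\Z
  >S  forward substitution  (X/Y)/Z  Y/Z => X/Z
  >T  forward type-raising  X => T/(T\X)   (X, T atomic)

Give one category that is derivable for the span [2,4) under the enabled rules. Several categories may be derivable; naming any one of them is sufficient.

[0,4] S   >
  [0,1] "on" : S/NP
  [1,4] NP   >
    [1,2] NP/(NP\N)   >T
      [1,2] "found" : N
    [2,4] NP\N   >
      [2,3] "that" : (NP\N)/S
      [3,4] "gave" : S

NP\N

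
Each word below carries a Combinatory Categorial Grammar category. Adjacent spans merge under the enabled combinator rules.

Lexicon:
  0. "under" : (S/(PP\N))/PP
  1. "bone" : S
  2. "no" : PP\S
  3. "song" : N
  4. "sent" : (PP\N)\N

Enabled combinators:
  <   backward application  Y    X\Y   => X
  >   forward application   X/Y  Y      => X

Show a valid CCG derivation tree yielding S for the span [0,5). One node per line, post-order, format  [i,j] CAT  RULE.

[0,1] (S/(PP\N))/PP  lex  "under"
[1,2] S  lex  "bone"
[2,3] PP\S  lex  "no"
[1,3] PP  <  k=2
[0,3] S/(PP\N)  >  k=1
[3,4] N  lex  "song"
[4,5] (PP\N)\N  lex  "sent"
[3,5] PP\N  <  k=4
[0,5] S  >  k=3

[0,5] S   >
  [0,3] S/(PP\N)   >
    [0,1] "under" : (S/(PP\N))/PP
    [1,3] PP   <
      [1,2] "bone" : S
      [2,3] "no" : PP\S
  [3,5] PP\N   <
    [3,4] "song" : N
    [4,5] "sent" : (PP\N)\N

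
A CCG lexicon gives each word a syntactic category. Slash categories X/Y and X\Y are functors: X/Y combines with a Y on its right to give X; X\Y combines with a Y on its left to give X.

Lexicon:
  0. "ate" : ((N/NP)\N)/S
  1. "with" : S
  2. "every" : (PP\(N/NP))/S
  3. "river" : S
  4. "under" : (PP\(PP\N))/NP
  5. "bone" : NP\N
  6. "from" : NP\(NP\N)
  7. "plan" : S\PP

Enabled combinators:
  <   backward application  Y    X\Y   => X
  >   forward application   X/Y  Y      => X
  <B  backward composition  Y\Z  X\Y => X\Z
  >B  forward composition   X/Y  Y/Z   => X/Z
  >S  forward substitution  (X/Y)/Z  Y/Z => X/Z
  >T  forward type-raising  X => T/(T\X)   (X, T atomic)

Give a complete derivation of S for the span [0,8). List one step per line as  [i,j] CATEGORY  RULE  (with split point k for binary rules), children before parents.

[0,8] S   <
  [0,7] PP   <
    [0,4] PP\N   <B
      [0,2] (N/NP)\N   >
        [0,1] "ate" : ((N/NP)\N)/S
        [1,2] "with" : S
      [2,4] PP\(N/NP)   >
        [2,3] "every" : (PP\(N/NP))/S
        [3,4] "river" : S
    [4,7] PP\(PP\N)   >
      [4,5] "under" : (PP\(PP\N))/NP
      [5,7] NP   <
        [5,6] "bone" : NP\N
        [6,7] "from" : NP\(NP\N)
  [7,8] "plan" : S\PP

[0,1] ((N/NP)\N)/S  lex  "ate"
[1,2] S  lex  "with"
[0,2] (N/NP)\N  >  k=1
[2,3] (PP\(N/NP))/S  lex  "every"
[3,4] S  lex  "river"
[2,4] PP\(N/NP)  >  k=3
[0,4] PP\N  <B  k=2
[4,5] (PP\(PP\N))/NP  lex  "under"
[5,6] NP\N  lex  "bone"
[6,7] NP\(NP\N)  lex  "from"
[5,7] NP  <  k=6
[4,7] PP\(PP\N)  >  k=5
[0,7] PP  <  k=4
[7,8] S\PP  lex  "plan"
[0,8] S  <  k=7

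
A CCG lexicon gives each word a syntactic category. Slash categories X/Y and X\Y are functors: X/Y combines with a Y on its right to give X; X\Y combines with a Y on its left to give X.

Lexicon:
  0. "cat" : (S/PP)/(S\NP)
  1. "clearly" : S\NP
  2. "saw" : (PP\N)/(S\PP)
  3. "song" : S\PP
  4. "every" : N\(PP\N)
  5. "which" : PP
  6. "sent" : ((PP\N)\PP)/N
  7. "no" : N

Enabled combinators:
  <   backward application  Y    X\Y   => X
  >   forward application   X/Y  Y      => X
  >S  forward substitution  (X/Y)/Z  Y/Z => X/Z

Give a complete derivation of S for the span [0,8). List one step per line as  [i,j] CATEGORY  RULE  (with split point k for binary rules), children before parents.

[0,8] S   >
  [0,2] S/PP   >
    [0,1] "cat" : (S/PP)/(S\NP)
    [1,2] "clearly" : S\NP
  [2,8] PP   <
    [2,5] N   <
      [2,4] PP\N   >
        [2,3] "saw" : (PP\N)/(S\PP)
        [3,4] "song" : S\PP
      [4,5] "every" : N\(PP\N)
    [5,8] PP\N   <
      [5,6] "which" : PP
      [6,8] (PP\N)\PP   >
        [6,7] "sent" : ((PP\N)\PP)/N
        [7,8] "no" : N

[0,1] (S/PP)/(S\NP)  lex  "cat"
[1,2] S\NP  lex  "clearly"
[0,2] S/PP  >  k=1
[2,3] (PP\N)/(S\PP)  lex  "saw"
[3,4] S\PP  lex  "song"
[2,4] PP\N  >  k=3
[4,5] N\(PP\N)  lex  "every"
[2,5] N  <  k=4
[5,6] PP  lex  "which"
[6,7] ((PP\N)\PP)/N  lex  "sent"
[7,8] N  lex  "no"
[6,8] (PP\N)\PP  >  k=7
[5,8] PP\N  <  k=6
[2,8] PP  <  k=5
[0,8] S  >  k=2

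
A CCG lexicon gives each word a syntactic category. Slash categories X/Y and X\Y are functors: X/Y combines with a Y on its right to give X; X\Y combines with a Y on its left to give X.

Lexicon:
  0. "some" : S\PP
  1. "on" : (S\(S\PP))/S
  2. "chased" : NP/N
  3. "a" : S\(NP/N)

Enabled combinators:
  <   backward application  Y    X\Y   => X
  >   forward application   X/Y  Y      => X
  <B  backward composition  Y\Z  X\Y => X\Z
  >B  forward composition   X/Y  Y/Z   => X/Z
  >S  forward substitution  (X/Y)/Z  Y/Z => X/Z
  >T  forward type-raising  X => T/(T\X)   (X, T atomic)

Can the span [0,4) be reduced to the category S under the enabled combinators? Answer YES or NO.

YES

[0,4] S   <
  [0,1] "some" : S\PP
  [1,4] S\(S\PP)   >
    [1,2] "on" : (S\(S\PP))/S
    [2,4] S   <
      [2,3] "chased" : NP/N
      [3,4] "a" : S\(NP/N)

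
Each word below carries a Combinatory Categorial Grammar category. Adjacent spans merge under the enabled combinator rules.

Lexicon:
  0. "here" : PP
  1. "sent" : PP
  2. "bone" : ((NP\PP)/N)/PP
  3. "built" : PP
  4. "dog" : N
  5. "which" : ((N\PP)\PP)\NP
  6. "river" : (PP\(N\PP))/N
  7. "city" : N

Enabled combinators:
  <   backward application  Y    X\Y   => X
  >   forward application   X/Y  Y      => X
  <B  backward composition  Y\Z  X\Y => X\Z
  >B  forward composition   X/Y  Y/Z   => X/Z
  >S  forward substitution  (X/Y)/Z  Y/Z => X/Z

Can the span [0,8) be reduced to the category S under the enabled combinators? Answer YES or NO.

NO

PP PP ((NP\PP)/N)/PP PP N ((N\PP)\PP)\NP (PP\(N\PP))/N N
CKY chart[0,8] = {PP}; S ∉ chart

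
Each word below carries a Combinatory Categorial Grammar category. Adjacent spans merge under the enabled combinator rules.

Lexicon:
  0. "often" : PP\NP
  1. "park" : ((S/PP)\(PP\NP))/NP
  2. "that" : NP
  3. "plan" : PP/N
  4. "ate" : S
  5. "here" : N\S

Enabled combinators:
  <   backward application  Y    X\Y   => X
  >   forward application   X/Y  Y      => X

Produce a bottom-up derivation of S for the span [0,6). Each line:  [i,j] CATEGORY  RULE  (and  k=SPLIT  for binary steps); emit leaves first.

[0,6] S   >
  [0,3] S/PP   <
    [0,1] "often" : PP\NP
    [1,3] (S/PP)\(PP\NP)   >
      [1,2] "park" : ((S/PP)\(PP\NP))/NP
      [2,3] "that" : NP
  [3,6] PP   >
    [3,4] "plan" : PP/N
    [4,6] N   <
      [4,5] "ate" : S
      [5,6] "here" : N\S

[0,1] PP\NP  lex  "often"
[1,2] ((S/PP)\(PP\NP))/NP  lex  "park"
[2,3] NP  lex  "that"
[1,3] (S/PP)\(PP\NP)  >  k=2
[0,3] S/PP  <  k=1
[3,4] PP/N  lex  "plan"
[4,5] S  lex  "ate"
[5,6] N\S  lex  "here"
[4,6] N  <  k=5
[3,6] PP  >  k=4
[0,6] S  >  k=3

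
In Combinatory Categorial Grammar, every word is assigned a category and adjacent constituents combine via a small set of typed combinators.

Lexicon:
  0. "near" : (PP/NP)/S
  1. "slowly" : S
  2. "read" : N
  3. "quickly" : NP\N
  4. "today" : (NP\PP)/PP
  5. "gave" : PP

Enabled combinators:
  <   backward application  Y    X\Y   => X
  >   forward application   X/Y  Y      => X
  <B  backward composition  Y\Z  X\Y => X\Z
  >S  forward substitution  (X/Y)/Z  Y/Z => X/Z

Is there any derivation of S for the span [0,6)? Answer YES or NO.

NO

(PP/NP)/S S N NP\N (NP\PP)/PP PP
CKY chart[0,6] = {NP}; S ∉ chart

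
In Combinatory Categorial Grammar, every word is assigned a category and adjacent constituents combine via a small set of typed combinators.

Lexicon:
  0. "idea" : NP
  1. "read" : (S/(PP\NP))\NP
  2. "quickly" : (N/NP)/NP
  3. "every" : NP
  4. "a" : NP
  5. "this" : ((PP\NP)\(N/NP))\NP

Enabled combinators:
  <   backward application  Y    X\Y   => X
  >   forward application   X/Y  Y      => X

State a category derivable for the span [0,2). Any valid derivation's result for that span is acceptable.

S/(PP\NP)

[0,6] S   >
  [0,2] S/(PP\NP)   <
    [0,1] "idea" : NP
    [1,2] "read" : (S/(PP\NP))\NP
  [2,6] PP\NP   <
    [2,4] N/NP   >
      [2,3] "quickly" : (N/NP)/NP
      [3,4] "every" : NP
    [4,6] (PP\NP)\(N/NP)   <
      [4,5] "a" : NP
      [5,6] "this" : ((PP\NP)\(N/NP))\NP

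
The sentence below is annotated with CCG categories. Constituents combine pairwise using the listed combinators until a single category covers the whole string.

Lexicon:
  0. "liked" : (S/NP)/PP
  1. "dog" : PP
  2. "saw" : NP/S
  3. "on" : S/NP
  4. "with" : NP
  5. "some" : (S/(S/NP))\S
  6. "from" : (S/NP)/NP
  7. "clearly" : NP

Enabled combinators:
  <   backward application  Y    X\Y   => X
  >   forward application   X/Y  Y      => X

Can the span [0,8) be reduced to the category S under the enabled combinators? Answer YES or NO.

YES

[0,8] S   >
  [0,6] S/(S/NP)   <
    [0,5] S   >
      [0,2] S/NP   >
        [0,1] "liked" : (S/NP)/PP
        [1,2] "dog" : PP
      [2,5] NP   >
        [2,3] "saw" : NP/S
        [3,5] S   >
          [3,4] "on" : S/NP
          [4,5] "with" : NP
    [5,6] "some" : (S/(S/NP))\S
  [6,8] S/NP   >
    [6,7] "from" : (S/NP)/NP
    [7,8] "clearly" : NP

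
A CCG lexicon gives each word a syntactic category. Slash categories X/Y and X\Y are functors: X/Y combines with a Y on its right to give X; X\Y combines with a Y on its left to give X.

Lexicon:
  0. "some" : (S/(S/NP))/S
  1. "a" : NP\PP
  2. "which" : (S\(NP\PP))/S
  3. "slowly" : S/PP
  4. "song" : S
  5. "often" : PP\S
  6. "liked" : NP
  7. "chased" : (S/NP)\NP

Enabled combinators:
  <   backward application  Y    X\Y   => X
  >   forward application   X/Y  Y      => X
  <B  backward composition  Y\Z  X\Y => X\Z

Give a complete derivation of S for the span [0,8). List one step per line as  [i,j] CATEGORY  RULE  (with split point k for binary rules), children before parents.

[0,8] S   >
  [0,6] S/(S/NP)   >
    [0,1] "some" : (S/(S/NP))/S
    [1,6] S   <
      [1,2] "a" : NP\PP
      [2,6] S\(NP\PP)   >
        [2,3] "which" : (S\(NP\PP))/S
        [3,6] S   >
          [3,4] "slowly" : S/PP
          [4,6] PP   <
            [4,5] "song" : S
            [5,6] "often" : PP\S
  [6,8] S/NP   <
    [6,7] "liked" : NP
    [7,8] "chased" : (S/NP)\NP

[0,1] (S/(S/NP))/S  lex  "some"
[1,2] NP\PP  lex  "a"
[2,3] (S\(NP\PP))/S  lex  "which"
[3,4] S/PP  lex  "slowly"
[4,5] S  lex  "song"
[5,6] PP\S  lex  "often"
[4,6] PP  <  k=5
[3,6] S  >  k=4
[2,6] S\(NP\PP)  >  k=3
[1,6] S  <  k=2
[0,6] S/(S/NP)  >  k=1
[6,7] NP  lex  "liked"
[7,8] (S/NP)\NP  lex  "chased"
[6,8] S/NP  <  k=7
[0,8] S  >  k=6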